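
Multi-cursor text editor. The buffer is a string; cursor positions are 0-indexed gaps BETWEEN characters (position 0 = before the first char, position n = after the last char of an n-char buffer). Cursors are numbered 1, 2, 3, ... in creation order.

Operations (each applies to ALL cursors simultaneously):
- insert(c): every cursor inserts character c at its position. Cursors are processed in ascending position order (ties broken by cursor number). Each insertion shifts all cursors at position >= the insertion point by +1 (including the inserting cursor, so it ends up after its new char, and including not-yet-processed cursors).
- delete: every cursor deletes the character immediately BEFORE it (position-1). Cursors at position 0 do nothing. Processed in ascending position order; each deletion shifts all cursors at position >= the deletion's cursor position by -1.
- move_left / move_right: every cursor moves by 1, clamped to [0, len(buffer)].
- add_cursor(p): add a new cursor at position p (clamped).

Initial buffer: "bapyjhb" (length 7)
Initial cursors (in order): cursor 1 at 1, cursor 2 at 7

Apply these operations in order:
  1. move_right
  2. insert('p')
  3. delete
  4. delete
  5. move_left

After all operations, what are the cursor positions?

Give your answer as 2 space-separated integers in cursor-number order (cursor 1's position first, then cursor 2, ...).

After op 1 (move_right): buffer="bapyjhb" (len 7), cursors c1@2 c2@7, authorship .......
After op 2 (insert('p')): buffer="bappyjhbp" (len 9), cursors c1@3 c2@9, authorship ..1.....2
After op 3 (delete): buffer="bapyjhb" (len 7), cursors c1@2 c2@7, authorship .......
After op 4 (delete): buffer="bpyjh" (len 5), cursors c1@1 c2@5, authorship .....
After op 5 (move_left): buffer="bpyjh" (len 5), cursors c1@0 c2@4, authorship .....

Answer: 0 4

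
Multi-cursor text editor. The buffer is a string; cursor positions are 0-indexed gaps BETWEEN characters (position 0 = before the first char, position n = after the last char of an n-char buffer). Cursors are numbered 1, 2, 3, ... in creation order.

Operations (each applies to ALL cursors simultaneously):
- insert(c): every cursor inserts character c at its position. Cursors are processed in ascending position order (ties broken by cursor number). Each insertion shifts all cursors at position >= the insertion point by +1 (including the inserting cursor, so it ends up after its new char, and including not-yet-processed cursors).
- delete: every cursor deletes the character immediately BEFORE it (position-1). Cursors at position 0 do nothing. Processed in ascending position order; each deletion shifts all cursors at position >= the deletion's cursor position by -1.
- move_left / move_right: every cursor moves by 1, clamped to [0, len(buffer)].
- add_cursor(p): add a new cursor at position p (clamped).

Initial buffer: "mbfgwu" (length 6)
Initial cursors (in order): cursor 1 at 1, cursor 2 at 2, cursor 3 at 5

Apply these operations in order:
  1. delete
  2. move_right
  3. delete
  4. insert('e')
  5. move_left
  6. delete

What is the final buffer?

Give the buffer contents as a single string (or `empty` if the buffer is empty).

Answer: ee

Derivation:
After op 1 (delete): buffer="fgu" (len 3), cursors c1@0 c2@0 c3@2, authorship ...
After op 2 (move_right): buffer="fgu" (len 3), cursors c1@1 c2@1 c3@3, authorship ...
After op 3 (delete): buffer="g" (len 1), cursors c1@0 c2@0 c3@1, authorship .
After op 4 (insert('e')): buffer="eege" (len 4), cursors c1@2 c2@2 c3@4, authorship 12.3
After op 5 (move_left): buffer="eege" (len 4), cursors c1@1 c2@1 c3@3, authorship 12.3
After op 6 (delete): buffer="ee" (len 2), cursors c1@0 c2@0 c3@1, authorship 23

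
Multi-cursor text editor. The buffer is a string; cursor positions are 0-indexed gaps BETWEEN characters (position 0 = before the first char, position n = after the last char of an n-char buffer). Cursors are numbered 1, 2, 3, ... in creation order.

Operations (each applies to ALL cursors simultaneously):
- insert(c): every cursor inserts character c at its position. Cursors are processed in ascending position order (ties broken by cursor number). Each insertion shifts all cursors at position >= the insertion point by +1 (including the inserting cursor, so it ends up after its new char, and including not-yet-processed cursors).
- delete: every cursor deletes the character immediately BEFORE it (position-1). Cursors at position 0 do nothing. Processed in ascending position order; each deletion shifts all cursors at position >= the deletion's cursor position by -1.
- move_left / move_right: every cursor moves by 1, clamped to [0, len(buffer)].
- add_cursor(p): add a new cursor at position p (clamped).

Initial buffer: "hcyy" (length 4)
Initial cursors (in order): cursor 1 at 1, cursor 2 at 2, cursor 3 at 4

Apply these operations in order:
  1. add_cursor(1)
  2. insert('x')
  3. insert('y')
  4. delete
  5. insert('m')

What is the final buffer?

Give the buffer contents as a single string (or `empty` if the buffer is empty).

Answer: hxxmmcxmyyxm

Derivation:
After op 1 (add_cursor(1)): buffer="hcyy" (len 4), cursors c1@1 c4@1 c2@2 c3@4, authorship ....
After op 2 (insert('x')): buffer="hxxcxyyx" (len 8), cursors c1@3 c4@3 c2@5 c3@8, authorship .14.2..3
After op 3 (insert('y')): buffer="hxxyycxyyyxy" (len 12), cursors c1@5 c4@5 c2@8 c3@12, authorship .1414.22..33
After op 4 (delete): buffer="hxxcxyyx" (len 8), cursors c1@3 c4@3 c2@5 c3@8, authorship .14.2..3
After op 5 (insert('m')): buffer="hxxmmcxmyyxm" (len 12), cursors c1@5 c4@5 c2@8 c3@12, authorship .1414.22..33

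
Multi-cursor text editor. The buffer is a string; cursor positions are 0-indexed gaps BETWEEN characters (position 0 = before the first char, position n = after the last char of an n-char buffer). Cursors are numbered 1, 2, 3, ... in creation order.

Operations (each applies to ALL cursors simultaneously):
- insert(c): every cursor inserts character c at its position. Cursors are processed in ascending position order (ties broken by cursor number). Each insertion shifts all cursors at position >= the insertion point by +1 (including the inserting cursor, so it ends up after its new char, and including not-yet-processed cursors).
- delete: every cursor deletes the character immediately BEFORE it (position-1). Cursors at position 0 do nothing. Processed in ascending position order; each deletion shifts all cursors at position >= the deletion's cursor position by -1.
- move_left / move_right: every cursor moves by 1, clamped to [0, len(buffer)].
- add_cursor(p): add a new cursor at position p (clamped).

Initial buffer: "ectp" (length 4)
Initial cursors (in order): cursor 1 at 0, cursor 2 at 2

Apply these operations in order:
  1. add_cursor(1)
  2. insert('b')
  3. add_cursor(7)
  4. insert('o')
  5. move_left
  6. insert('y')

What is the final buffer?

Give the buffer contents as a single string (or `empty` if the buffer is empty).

Answer: byoebyocbyotpyo

Derivation:
After op 1 (add_cursor(1)): buffer="ectp" (len 4), cursors c1@0 c3@1 c2@2, authorship ....
After op 2 (insert('b')): buffer="bebcbtp" (len 7), cursors c1@1 c3@3 c2@5, authorship 1.3.2..
After op 3 (add_cursor(7)): buffer="bebcbtp" (len 7), cursors c1@1 c3@3 c2@5 c4@7, authorship 1.3.2..
After op 4 (insert('o')): buffer="boebocbotpo" (len 11), cursors c1@2 c3@5 c2@8 c4@11, authorship 11.33.22..4
After op 5 (move_left): buffer="boebocbotpo" (len 11), cursors c1@1 c3@4 c2@7 c4@10, authorship 11.33.22..4
After op 6 (insert('y')): buffer="byoebyocbyotpyo" (len 15), cursors c1@2 c3@6 c2@10 c4@14, authorship 111.333.222..44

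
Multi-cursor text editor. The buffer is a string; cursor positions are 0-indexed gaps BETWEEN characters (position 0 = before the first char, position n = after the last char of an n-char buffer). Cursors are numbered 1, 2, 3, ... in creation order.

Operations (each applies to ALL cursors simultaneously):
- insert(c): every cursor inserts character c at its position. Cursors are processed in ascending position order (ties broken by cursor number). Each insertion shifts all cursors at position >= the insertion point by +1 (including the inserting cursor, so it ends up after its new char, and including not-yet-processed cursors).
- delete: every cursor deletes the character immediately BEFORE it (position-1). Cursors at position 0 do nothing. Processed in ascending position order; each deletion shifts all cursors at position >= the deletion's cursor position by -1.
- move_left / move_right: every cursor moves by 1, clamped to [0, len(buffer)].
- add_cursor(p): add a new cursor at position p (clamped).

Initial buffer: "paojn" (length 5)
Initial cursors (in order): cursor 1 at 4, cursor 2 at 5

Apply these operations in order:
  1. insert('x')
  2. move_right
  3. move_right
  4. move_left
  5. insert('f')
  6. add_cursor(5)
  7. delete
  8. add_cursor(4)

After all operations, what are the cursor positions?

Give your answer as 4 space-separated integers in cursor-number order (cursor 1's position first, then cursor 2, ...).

Answer: 5 5 4 4

Derivation:
After op 1 (insert('x')): buffer="paojxnx" (len 7), cursors c1@5 c2@7, authorship ....1.2
After op 2 (move_right): buffer="paojxnx" (len 7), cursors c1@6 c2@7, authorship ....1.2
After op 3 (move_right): buffer="paojxnx" (len 7), cursors c1@7 c2@7, authorship ....1.2
After op 4 (move_left): buffer="paojxnx" (len 7), cursors c1@6 c2@6, authorship ....1.2
After op 5 (insert('f')): buffer="paojxnffx" (len 9), cursors c1@8 c2@8, authorship ....1.122
After op 6 (add_cursor(5)): buffer="paojxnffx" (len 9), cursors c3@5 c1@8 c2@8, authorship ....1.122
After op 7 (delete): buffer="paojnx" (len 6), cursors c3@4 c1@5 c2@5, authorship .....2
After op 8 (add_cursor(4)): buffer="paojnx" (len 6), cursors c3@4 c4@4 c1@5 c2@5, authorship .....2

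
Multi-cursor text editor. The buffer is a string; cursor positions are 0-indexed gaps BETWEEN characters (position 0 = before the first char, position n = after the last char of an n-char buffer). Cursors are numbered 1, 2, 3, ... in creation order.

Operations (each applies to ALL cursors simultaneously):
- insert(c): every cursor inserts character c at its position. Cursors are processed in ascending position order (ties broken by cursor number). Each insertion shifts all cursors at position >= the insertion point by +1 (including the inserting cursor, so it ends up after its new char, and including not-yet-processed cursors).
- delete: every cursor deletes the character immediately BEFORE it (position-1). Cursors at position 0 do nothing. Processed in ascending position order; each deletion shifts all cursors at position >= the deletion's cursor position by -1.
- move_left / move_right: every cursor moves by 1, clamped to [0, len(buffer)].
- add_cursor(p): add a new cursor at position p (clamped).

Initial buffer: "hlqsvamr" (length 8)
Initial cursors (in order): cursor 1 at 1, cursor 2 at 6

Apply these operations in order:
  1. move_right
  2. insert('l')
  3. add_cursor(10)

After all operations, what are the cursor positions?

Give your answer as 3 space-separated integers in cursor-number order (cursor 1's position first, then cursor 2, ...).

After op 1 (move_right): buffer="hlqsvamr" (len 8), cursors c1@2 c2@7, authorship ........
After op 2 (insert('l')): buffer="hllqsvamlr" (len 10), cursors c1@3 c2@9, authorship ..1.....2.
After op 3 (add_cursor(10)): buffer="hllqsvamlr" (len 10), cursors c1@3 c2@9 c3@10, authorship ..1.....2.

Answer: 3 9 10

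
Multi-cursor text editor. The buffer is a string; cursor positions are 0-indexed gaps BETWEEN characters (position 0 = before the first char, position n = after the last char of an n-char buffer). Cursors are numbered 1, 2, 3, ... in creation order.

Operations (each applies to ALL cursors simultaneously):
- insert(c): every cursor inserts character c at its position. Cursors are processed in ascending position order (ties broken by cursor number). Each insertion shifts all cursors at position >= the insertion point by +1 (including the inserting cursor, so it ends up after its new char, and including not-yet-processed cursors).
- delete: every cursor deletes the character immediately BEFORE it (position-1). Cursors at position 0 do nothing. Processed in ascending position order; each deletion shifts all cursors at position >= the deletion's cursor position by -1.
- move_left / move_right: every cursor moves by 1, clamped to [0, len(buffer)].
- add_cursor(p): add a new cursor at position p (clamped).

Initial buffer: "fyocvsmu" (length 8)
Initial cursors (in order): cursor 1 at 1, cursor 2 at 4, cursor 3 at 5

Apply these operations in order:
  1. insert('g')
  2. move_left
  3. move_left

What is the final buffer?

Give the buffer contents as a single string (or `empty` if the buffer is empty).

Answer: fgyocgvgsmu

Derivation:
After op 1 (insert('g')): buffer="fgyocgvgsmu" (len 11), cursors c1@2 c2@6 c3@8, authorship .1...2.3...
After op 2 (move_left): buffer="fgyocgvgsmu" (len 11), cursors c1@1 c2@5 c3@7, authorship .1...2.3...
After op 3 (move_left): buffer="fgyocgvgsmu" (len 11), cursors c1@0 c2@4 c3@6, authorship .1...2.3...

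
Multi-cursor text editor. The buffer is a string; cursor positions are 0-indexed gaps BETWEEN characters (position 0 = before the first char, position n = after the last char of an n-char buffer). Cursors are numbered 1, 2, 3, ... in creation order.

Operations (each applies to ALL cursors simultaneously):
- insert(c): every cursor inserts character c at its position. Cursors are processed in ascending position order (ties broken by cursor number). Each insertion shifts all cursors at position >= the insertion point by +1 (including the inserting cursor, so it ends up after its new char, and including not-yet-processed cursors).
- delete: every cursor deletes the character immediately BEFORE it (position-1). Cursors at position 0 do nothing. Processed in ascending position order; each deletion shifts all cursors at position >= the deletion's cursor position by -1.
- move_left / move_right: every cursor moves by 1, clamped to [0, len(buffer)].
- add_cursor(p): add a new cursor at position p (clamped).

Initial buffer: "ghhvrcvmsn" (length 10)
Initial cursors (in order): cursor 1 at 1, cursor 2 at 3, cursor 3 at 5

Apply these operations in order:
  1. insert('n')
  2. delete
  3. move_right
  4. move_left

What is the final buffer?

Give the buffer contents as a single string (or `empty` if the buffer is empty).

Answer: ghhvrcvmsn

Derivation:
After op 1 (insert('n')): buffer="gnhhnvrncvmsn" (len 13), cursors c1@2 c2@5 c3@8, authorship .1..2..3.....
After op 2 (delete): buffer="ghhvrcvmsn" (len 10), cursors c1@1 c2@3 c3@5, authorship ..........
After op 3 (move_right): buffer="ghhvrcvmsn" (len 10), cursors c1@2 c2@4 c3@6, authorship ..........
After op 4 (move_left): buffer="ghhvrcvmsn" (len 10), cursors c1@1 c2@3 c3@5, authorship ..........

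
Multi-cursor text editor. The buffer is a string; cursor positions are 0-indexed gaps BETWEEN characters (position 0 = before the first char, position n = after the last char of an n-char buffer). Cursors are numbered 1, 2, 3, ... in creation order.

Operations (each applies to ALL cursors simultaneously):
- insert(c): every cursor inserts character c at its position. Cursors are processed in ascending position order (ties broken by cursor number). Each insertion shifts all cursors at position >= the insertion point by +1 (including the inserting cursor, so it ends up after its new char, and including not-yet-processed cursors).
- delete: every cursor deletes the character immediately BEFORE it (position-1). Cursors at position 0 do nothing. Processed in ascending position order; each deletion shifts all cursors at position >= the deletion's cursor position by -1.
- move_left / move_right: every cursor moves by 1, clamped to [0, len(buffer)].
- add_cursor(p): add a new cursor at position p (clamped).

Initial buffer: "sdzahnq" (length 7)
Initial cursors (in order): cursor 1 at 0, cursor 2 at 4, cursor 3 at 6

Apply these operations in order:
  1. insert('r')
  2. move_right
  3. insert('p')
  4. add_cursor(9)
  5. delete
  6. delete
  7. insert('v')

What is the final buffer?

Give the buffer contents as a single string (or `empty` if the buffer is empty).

After op 1 (insert('r')): buffer="rsdzarhnrq" (len 10), cursors c1@1 c2@6 c3@9, authorship 1....2..3.
After op 2 (move_right): buffer="rsdzarhnrq" (len 10), cursors c1@2 c2@7 c3@10, authorship 1....2..3.
After op 3 (insert('p')): buffer="rspdzarhpnrqp" (len 13), cursors c1@3 c2@9 c3@13, authorship 1.1...2.2.3.3
After op 4 (add_cursor(9)): buffer="rspdzarhpnrqp" (len 13), cursors c1@3 c2@9 c4@9 c3@13, authorship 1.1...2.2.3.3
After op 5 (delete): buffer="rsdzarnrq" (len 9), cursors c1@2 c2@6 c4@6 c3@9, authorship 1....2.3.
After op 6 (delete): buffer="rdznr" (len 5), cursors c1@1 c2@3 c4@3 c3@5, authorship 1...3
After op 7 (insert('v')): buffer="rvdzvvnrv" (len 9), cursors c1@2 c2@6 c4@6 c3@9, authorship 11..24.33

Answer: rvdzvvnrv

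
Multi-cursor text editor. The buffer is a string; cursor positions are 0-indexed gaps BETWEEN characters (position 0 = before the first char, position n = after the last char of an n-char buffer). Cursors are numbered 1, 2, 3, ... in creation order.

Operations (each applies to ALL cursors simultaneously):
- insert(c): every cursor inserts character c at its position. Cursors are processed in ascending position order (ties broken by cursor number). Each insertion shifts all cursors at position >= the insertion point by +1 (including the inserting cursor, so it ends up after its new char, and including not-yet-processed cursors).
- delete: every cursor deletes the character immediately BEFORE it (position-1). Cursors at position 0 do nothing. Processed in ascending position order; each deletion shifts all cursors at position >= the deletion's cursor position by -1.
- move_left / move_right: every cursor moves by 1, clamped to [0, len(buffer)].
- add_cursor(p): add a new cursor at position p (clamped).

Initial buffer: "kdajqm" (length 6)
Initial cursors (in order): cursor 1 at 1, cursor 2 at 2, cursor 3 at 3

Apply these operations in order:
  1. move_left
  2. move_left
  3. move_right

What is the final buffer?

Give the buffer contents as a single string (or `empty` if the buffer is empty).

After op 1 (move_left): buffer="kdajqm" (len 6), cursors c1@0 c2@1 c3@2, authorship ......
After op 2 (move_left): buffer="kdajqm" (len 6), cursors c1@0 c2@0 c3@1, authorship ......
After op 3 (move_right): buffer="kdajqm" (len 6), cursors c1@1 c2@1 c3@2, authorship ......

Answer: kdajqm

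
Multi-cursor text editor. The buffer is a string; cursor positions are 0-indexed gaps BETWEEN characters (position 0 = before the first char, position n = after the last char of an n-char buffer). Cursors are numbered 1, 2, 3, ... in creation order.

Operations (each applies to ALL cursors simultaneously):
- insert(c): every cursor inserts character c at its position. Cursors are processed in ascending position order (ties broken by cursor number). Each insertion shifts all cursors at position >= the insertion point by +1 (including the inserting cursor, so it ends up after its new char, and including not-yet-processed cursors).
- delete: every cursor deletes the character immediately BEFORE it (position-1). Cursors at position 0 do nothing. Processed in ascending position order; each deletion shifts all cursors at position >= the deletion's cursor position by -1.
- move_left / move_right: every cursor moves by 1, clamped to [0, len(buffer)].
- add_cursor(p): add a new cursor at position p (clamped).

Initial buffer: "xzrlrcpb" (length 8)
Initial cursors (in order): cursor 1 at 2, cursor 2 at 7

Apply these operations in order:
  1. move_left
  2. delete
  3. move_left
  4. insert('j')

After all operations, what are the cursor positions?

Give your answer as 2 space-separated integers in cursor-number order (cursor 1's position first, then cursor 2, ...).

Answer: 1 5

Derivation:
After op 1 (move_left): buffer="xzrlrcpb" (len 8), cursors c1@1 c2@6, authorship ........
After op 2 (delete): buffer="zrlrpb" (len 6), cursors c1@0 c2@4, authorship ......
After op 3 (move_left): buffer="zrlrpb" (len 6), cursors c1@0 c2@3, authorship ......
After op 4 (insert('j')): buffer="jzrljrpb" (len 8), cursors c1@1 c2@5, authorship 1...2...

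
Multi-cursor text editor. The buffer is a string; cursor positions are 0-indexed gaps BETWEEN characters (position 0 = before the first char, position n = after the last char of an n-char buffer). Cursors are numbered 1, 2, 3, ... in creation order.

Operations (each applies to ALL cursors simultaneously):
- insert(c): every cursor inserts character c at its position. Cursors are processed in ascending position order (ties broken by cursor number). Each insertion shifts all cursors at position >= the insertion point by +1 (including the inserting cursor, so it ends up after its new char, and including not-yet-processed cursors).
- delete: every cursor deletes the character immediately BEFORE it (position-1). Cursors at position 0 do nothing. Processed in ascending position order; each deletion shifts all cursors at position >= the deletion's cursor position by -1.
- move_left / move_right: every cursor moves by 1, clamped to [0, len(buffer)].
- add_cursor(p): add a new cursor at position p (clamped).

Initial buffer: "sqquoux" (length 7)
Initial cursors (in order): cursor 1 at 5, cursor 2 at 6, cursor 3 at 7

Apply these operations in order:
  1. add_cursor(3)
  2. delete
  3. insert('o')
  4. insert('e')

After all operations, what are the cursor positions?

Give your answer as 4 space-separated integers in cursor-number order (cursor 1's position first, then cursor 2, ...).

Answer: 11 11 11 4

Derivation:
After op 1 (add_cursor(3)): buffer="sqquoux" (len 7), cursors c4@3 c1@5 c2@6 c3@7, authorship .......
After op 2 (delete): buffer="squ" (len 3), cursors c4@2 c1@3 c2@3 c3@3, authorship ...
After op 3 (insert('o')): buffer="sqouooo" (len 7), cursors c4@3 c1@7 c2@7 c3@7, authorship ..4.123
After op 4 (insert('e')): buffer="sqoeuoooeee" (len 11), cursors c4@4 c1@11 c2@11 c3@11, authorship ..44.123123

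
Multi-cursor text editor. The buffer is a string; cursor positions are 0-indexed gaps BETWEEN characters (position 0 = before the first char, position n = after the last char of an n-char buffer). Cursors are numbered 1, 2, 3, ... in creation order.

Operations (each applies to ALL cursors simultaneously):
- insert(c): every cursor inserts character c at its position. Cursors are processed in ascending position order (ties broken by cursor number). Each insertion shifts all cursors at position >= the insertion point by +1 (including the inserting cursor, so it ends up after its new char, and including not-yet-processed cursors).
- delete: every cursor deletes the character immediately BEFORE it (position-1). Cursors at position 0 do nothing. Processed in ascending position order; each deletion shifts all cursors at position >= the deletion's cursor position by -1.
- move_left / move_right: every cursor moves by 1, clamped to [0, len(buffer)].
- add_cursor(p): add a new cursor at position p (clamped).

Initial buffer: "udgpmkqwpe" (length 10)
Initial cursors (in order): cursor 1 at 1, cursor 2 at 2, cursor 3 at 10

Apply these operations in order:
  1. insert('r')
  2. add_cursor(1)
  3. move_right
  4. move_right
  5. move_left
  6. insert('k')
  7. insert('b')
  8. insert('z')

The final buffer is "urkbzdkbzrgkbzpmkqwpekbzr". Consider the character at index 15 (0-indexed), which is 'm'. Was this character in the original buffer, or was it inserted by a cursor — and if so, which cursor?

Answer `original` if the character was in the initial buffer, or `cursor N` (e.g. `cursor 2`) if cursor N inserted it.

After op 1 (insert('r')): buffer="urdrgpmkqwper" (len 13), cursors c1@2 c2@4 c3@13, authorship .1.2........3
After op 2 (add_cursor(1)): buffer="urdrgpmkqwper" (len 13), cursors c4@1 c1@2 c2@4 c3@13, authorship .1.2........3
After op 3 (move_right): buffer="urdrgpmkqwper" (len 13), cursors c4@2 c1@3 c2@5 c3@13, authorship .1.2........3
After op 4 (move_right): buffer="urdrgpmkqwper" (len 13), cursors c4@3 c1@4 c2@6 c3@13, authorship .1.2........3
After op 5 (move_left): buffer="urdrgpmkqwper" (len 13), cursors c4@2 c1@3 c2@5 c3@12, authorship .1.2........3
After op 6 (insert('k')): buffer="urkdkrgkpmkqwpekr" (len 17), cursors c4@3 c1@5 c2@8 c3@16, authorship .14.12.2.......33
After op 7 (insert('b')): buffer="urkbdkbrgkbpmkqwpekbr" (len 21), cursors c4@4 c1@7 c2@11 c3@20, authorship .144.112.22.......333
After op 8 (insert('z')): buffer="urkbzdkbzrgkbzpmkqwpekbzr" (len 25), cursors c4@5 c1@9 c2@14 c3@24, authorship .1444.1112.222.......3333
Authorship (.=original, N=cursor N): . 1 4 4 4 . 1 1 1 2 . 2 2 2 . . . . . . . 3 3 3 3
Index 15: author = original

Answer: original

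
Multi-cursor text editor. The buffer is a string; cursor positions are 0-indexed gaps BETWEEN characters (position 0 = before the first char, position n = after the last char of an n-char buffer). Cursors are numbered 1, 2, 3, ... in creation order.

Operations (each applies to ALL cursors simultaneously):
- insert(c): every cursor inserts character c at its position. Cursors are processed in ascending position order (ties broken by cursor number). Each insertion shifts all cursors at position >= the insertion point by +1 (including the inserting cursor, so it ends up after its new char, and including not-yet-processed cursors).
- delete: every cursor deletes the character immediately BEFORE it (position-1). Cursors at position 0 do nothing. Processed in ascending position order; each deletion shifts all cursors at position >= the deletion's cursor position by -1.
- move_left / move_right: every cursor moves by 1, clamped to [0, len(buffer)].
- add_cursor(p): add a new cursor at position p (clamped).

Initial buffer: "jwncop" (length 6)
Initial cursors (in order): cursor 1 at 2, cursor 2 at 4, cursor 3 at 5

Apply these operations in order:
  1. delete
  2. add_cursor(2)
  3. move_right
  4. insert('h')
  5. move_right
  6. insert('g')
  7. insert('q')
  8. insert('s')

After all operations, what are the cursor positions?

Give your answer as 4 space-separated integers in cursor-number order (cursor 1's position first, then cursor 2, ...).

After op 1 (delete): buffer="jnp" (len 3), cursors c1@1 c2@2 c3@2, authorship ...
After op 2 (add_cursor(2)): buffer="jnp" (len 3), cursors c1@1 c2@2 c3@2 c4@2, authorship ...
After op 3 (move_right): buffer="jnp" (len 3), cursors c1@2 c2@3 c3@3 c4@3, authorship ...
After op 4 (insert('h')): buffer="jnhphhh" (len 7), cursors c1@3 c2@7 c3@7 c4@7, authorship ..1.234
After op 5 (move_right): buffer="jnhphhh" (len 7), cursors c1@4 c2@7 c3@7 c4@7, authorship ..1.234
After op 6 (insert('g')): buffer="jnhpghhhggg" (len 11), cursors c1@5 c2@11 c3@11 c4@11, authorship ..1.1234234
After op 7 (insert('q')): buffer="jnhpgqhhhgggqqq" (len 15), cursors c1@6 c2@15 c3@15 c4@15, authorship ..1.11234234234
After op 8 (insert('s')): buffer="jnhpgqshhhgggqqqsss" (len 19), cursors c1@7 c2@19 c3@19 c4@19, authorship ..1.111234234234234

Answer: 7 19 19 19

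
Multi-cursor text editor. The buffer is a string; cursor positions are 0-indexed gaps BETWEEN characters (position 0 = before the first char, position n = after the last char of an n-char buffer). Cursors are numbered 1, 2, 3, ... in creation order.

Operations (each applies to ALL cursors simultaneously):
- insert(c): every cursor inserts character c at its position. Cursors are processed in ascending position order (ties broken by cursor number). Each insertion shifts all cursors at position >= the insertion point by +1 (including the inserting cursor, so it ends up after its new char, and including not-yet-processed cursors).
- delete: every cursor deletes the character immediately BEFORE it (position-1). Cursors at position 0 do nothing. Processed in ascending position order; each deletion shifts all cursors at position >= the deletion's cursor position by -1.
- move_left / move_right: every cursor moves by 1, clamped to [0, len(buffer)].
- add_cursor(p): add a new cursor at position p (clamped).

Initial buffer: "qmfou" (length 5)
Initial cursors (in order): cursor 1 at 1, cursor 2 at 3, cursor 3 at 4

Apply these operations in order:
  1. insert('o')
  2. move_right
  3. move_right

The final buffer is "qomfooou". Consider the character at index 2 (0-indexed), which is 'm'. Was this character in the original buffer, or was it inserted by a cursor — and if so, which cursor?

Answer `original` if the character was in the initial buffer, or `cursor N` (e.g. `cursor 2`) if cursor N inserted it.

Answer: original

Derivation:
After op 1 (insert('o')): buffer="qomfooou" (len 8), cursors c1@2 c2@5 c3@7, authorship .1..2.3.
After op 2 (move_right): buffer="qomfooou" (len 8), cursors c1@3 c2@6 c3@8, authorship .1..2.3.
After op 3 (move_right): buffer="qomfooou" (len 8), cursors c1@4 c2@7 c3@8, authorship .1..2.3.
Authorship (.=original, N=cursor N): . 1 . . 2 . 3 .
Index 2: author = original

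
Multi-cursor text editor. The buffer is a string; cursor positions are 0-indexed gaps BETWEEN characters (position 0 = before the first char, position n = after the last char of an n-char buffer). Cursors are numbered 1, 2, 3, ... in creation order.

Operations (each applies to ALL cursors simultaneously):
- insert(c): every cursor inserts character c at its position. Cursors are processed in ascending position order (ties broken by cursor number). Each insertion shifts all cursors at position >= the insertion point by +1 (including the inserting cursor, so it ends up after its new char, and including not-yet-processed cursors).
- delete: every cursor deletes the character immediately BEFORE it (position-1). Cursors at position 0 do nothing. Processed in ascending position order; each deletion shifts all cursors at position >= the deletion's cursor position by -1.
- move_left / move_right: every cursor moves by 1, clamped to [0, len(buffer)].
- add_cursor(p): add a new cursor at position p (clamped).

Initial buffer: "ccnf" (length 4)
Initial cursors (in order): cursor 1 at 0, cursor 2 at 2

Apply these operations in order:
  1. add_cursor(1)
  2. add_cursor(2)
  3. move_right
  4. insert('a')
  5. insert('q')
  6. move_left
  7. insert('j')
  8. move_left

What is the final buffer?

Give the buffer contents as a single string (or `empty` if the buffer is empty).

After op 1 (add_cursor(1)): buffer="ccnf" (len 4), cursors c1@0 c3@1 c2@2, authorship ....
After op 2 (add_cursor(2)): buffer="ccnf" (len 4), cursors c1@0 c3@1 c2@2 c4@2, authorship ....
After op 3 (move_right): buffer="ccnf" (len 4), cursors c1@1 c3@2 c2@3 c4@3, authorship ....
After op 4 (insert('a')): buffer="cacanaaf" (len 8), cursors c1@2 c3@4 c2@7 c4@7, authorship .1.3.24.
After op 5 (insert('q')): buffer="caqcaqnaaqqf" (len 12), cursors c1@3 c3@6 c2@11 c4@11, authorship .11.33.2424.
After op 6 (move_left): buffer="caqcaqnaaqqf" (len 12), cursors c1@2 c3@5 c2@10 c4@10, authorship .11.33.2424.
After op 7 (insert('j')): buffer="cajqcajqnaaqjjqf" (len 16), cursors c1@3 c3@7 c2@14 c4@14, authorship .111.333.242244.
After op 8 (move_left): buffer="cajqcajqnaaqjjqf" (len 16), cursors c1@2 c3@6 c2@13 c4@13, authorship .111.333.242244.

Answer: cajqcajqnaaqjjqf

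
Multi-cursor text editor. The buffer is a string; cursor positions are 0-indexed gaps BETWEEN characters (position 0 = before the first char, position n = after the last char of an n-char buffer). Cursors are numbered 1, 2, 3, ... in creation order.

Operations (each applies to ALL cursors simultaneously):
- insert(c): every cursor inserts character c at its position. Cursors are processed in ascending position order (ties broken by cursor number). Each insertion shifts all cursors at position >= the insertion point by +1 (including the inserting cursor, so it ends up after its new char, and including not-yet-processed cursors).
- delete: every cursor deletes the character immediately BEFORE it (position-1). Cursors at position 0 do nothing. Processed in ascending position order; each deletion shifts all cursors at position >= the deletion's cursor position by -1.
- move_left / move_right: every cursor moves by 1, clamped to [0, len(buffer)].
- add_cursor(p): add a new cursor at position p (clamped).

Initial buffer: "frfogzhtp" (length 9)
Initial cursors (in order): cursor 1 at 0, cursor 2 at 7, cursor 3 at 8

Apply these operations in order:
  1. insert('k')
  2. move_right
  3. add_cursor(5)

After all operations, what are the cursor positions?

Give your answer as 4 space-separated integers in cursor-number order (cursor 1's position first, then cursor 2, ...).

After op 1 (insert('k')): buffer="kfrfogzhktkp" (len 12), cursors c1@1 c2@9 c3@11, authorship 1.......2.3.
After op 2 (move_right): buffer="kfrfogzhktkp" (len 12), cursors c1@2 c2@10 c3@12, authorship 1.......2.3.
After op 3 (add_cursor(5)): buffer="kfrfogzhktkp" (len 12), cursors c1@2 c4@5 c2@10 c3@12, authorship 1.......2.3.

Answer: 2 10 12 5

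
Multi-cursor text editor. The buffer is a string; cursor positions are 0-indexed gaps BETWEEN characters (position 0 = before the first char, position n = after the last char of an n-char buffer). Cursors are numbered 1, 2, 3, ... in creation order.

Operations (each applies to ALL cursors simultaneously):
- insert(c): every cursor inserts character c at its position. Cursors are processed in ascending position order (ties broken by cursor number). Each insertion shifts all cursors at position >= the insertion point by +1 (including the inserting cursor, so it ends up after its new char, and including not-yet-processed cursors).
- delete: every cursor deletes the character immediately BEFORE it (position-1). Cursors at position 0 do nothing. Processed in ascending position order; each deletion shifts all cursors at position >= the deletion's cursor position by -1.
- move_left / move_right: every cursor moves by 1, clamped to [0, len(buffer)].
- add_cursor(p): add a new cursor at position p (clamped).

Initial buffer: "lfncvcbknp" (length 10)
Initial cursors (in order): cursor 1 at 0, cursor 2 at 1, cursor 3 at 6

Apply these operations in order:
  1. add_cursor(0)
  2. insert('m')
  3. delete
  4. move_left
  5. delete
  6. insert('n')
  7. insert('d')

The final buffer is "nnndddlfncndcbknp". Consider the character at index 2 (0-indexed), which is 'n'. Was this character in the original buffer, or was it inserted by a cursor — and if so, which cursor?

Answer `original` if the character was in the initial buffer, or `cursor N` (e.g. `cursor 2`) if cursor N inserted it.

After op 1 (add_cursor(0)): buffer="lfncvcbknp" (len 10), cursors c1@0 c4@0 c2@1 c3@6, authorship ..........
After op 2 (insert('m')): buffer="mmlmfncvcmbknp" (len 14), cursors c1@2 c4@2 c2@4 c3@10, authorship 14.2.....3....
After op 3 (delete): buffer="lfncvcbknp" (len 10), cursors c1@0 c4@0 c2@1 c3@6, authorship ..........
After op 4 (move_left): buffer="lfncvcbknp" (len 10), cursors c1@0 c2@0 c4@0 c3@5, authorship ..........
After op 5 (delete): buffer="lfnccbknp" (len 9), cursors c1@0 c2@0 c4@0 c3@4, authorship .........
After op 6 (insert('n')): buffer="nnnlfncncbknp" (len 13), cursors c1@3 c2@3 c4@3 c3@8, authorship 124....3.....
After op 7 (insert('d')): buffer="nnndddlfncndcbknp" (len 17), cursors c1@6 c2@6 c4@6 c3@12, authorship 124124....33.....
Authorship (.=original, N=cursor N): 1 2 4 1 2 4 . . . . 3 3 . . . . .
Index 2: author = 4

Answer: cursor 4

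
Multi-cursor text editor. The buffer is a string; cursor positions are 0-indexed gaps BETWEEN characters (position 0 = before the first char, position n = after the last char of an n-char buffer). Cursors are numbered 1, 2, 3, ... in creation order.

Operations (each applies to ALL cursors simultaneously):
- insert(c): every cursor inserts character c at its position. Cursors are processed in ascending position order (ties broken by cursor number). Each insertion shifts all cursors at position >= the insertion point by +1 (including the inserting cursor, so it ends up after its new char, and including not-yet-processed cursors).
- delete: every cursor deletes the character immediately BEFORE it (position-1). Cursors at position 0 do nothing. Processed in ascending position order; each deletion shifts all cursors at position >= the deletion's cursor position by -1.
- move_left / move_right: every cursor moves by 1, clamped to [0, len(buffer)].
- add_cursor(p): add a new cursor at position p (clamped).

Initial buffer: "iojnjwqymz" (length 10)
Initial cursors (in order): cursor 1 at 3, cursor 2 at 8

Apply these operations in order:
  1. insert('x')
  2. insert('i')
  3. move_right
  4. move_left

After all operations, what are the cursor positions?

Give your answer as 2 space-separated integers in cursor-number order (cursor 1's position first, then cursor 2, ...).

After op 1 (insert('x')): buffer="iojxnjwqyxmz" (len 12), cursors c1@4 c2@10, authorship ...1.....2..
After op 2 (insert('i')): buffer="iojxinjwqyximz" (len 14), cursors c1@5 c2@12, authorship ...11.....22..
After op 3 (move_right): buffer="iojxinjwqyximz" (len 14), cursors c1@6 c2@13, authorship ...11.....22..
After op 4 (move_left): buffer="iojxinjwqyximz" (len 14), cursors c1@5 c2@12, authorship ...11.....22..

Answer: 5 12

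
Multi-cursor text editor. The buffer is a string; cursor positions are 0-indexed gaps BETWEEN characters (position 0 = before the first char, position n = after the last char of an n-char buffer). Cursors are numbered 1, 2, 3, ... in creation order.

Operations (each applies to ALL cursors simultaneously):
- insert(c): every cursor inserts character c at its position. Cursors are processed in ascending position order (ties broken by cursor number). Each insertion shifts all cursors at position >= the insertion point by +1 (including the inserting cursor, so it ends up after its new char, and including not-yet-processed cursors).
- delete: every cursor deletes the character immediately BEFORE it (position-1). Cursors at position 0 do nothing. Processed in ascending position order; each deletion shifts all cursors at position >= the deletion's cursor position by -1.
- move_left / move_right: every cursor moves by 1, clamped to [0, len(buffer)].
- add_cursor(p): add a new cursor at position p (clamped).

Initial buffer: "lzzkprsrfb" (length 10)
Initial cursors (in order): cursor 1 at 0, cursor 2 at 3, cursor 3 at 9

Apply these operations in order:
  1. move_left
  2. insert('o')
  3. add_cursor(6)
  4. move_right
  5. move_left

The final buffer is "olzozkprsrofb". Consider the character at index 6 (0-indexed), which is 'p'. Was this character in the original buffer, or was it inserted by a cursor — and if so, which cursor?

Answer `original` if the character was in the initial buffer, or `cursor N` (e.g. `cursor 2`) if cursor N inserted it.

Answer: original

Derivation:
After op 1 (move_left): buffer="lzzkprsrfb" (len 10), cursors c1@0 c2@2 c3@8, authorship ..........
After op 2 (insert('o')): buffer="olzozkprsrofb" (len 13), cursors c1@1 c2@4 c3@11, authorship 1..2......3..
After op 3 (add_cursor(6)): buffer="olzozkprsrofb" (len 13), cursors c1@1 c2@4 c4@6 c3@11, authorship 1..2......3..
After op 4 (move_right): buffer="olzozkprsrofb" (len 13), cursors c1@2 c2@5 c4@7 c3@12, authorship 1..2......3..
After op 5 (move_left): buffer="olzozkprsrofb" (len 13), cursors c1@1 c2@4 c4@6 c3@11, authorship 1..2......3..
Authorship (.=original, N=cursor N): 1 . . 2 . . . . . . 3 . .
Index 6: author = original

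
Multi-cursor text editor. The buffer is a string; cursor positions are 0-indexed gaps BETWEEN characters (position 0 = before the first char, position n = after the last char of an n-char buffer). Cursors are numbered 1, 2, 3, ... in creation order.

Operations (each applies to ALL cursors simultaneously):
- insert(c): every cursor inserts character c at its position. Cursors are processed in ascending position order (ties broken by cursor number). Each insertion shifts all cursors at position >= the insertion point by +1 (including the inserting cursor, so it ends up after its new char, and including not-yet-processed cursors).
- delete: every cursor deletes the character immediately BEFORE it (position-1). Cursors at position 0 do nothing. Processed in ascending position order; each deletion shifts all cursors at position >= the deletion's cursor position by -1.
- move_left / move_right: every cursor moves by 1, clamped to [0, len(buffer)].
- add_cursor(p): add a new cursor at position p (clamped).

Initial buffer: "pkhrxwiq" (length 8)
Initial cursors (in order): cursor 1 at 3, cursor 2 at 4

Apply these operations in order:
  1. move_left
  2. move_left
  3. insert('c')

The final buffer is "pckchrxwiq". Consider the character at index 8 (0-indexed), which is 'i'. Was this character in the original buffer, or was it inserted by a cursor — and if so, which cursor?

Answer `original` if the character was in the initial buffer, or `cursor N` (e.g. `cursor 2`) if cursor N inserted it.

After op 1 (move_left): buffer="pkhrxwiq" (len 8), cursors c1@2 c2@3, authorship ........
After op 2 (move_left): buffer="pkhrxwiq" (len 8), cursors c1@1 c2@2, authorship ........
After op 3 (insert('c')): buffer="pckchrxwiq" (len 10), cursors c1@2 c2@4, authorship .1.2......
Authorship (.=original, N=cursor N): . 1 . 2 . . . . . .
Index 8: author = original

Answer: original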